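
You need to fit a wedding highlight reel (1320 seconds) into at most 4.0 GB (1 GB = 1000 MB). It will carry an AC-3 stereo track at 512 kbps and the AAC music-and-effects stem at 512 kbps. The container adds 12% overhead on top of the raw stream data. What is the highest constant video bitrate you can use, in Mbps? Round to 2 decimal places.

Budget: 4.0 GB = 32000.0 Mb.
Stream payload after overhead: 32000.0 / 1.12 = 28571.4 Mb.
Total bitrate budget: 28571.4 Mb / 1320 s = 21.645 Mbps.
Audio total: 512 + 512 = 1024 kbps = 1.024 Mbps.
Video: 21.645 − 1.024 = 20.621 Mbps.

20.62 Mbps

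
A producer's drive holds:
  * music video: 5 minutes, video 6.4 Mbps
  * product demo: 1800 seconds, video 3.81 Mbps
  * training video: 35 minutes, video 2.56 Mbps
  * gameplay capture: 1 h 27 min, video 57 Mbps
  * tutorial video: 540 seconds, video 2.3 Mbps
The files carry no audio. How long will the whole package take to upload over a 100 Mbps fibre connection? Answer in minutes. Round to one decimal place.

52.2 minutes

music video: 6.400 Mbps × 300 s = 1920.0 Mb
product demo: 3.810 Mbps × 1800 s = 6858.0 Mb
training video: 2.560 Mbps × 2100 s = 5376.0 Mb
gameplay capture: 57.000 Mbps × 5220 s = 297540.0 Mb
tutorial video: 2.300 Mbps × 540 s = 1242.0 Mb
Total: 312936.0 Mb = 39117.0 MB.
At 100 Mbps: 312936.0 / 100 = 3129 s ≈ 52.2 minutes.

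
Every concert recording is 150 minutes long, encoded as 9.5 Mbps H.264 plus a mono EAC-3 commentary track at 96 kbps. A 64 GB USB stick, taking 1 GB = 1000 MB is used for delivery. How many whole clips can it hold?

150 min = 9000 s
Audio: 96 kbps = 0.096 Mbps.
Total bitrate: 9.596 Mbps.
Per item: 9.596 Mbps × 9000 s = 86,364 Mb = 10,796 MB.
Capacity: 64 GB = 512,000 Mb; 5.93 items → 5 complete.

5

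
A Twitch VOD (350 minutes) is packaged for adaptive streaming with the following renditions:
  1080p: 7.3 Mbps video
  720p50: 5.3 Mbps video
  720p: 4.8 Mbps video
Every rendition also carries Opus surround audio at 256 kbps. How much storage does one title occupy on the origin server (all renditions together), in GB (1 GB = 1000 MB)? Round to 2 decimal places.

350 min = 21000 s
Audio: 256 kbps = 0.256 Mbps.
Sum of rendition bitrates: (7.3+0.256) + (5.3+0.256) + (4.8+0.256) = 18.168 Mbps.
× 21000 s = 381,528 Mb = 47,691 MB = 47.69 GB.

47.69 GB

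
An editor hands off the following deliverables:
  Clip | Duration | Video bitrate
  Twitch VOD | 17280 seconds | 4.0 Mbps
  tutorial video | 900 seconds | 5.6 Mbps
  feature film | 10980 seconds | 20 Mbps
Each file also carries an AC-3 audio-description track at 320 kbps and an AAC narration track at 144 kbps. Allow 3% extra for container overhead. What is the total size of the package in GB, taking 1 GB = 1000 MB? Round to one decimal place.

39.6 GB

Audio total: 320 + 144 = 464 kbps = 0.464 Mbps.
Twitch VOD: 4.464 Mbps × 17280 s × 1.03 = 79452.1 Mb
tutorial video: 6.064 Mbps × 900 s × 1.03 = 5621.3 Mb
feature film: 20.464 Mbps × 10980 s × 1.03 = 231435.6 Mb
Total: 316508.9 Mb = 39563.6 MB.
= 39.56 GB.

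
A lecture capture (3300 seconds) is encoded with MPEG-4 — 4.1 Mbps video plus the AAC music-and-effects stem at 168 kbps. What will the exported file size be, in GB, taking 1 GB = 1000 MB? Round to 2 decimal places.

1.76 GB

Audio: 168 kbps = 0.168 Mbps.
Total bitrate: 4.1 + 0.168 = 4.268 Mbps.
Stream data: 4.268 Mbps × 3300 s = 14084.4 Mb.
14,084 Mb ÷ 8 = 1,761 MB → 1.761 GB.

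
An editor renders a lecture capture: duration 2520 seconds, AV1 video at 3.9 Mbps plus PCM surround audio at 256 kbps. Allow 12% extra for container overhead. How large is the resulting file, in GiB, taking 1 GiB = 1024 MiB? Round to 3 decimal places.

1.366 GiB

Audio: 256 kbps = 0.256 Mbps.
Total bitrate: 3.9 + 0.256 = 4.156 Mbps.
Stream data: 4.156 Mbps × 2520 s = 10473.1 Mb.
With 12% container overhead: ×1.12.
11,730 Mb = 1,466,236,800 bytes ÷ 1,073,741,824 = 1.366 GiB.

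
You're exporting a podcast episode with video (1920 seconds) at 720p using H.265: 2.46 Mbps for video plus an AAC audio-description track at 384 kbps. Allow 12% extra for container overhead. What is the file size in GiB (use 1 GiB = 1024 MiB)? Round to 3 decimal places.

Audio: 384 kbps = 0.384 Mbps.
Total bitrate: 2.46 + 0.384 = 2.844 Mbps.
Stream data: 2.844 Mbps × 1920 s = 5460.5 Mb.
With 12% container overhead: ×1.12.
6,116 Mb = 764,467,200 bytes ÷ 1,073,741,824 = 0.712 GiB.

0.712 GiB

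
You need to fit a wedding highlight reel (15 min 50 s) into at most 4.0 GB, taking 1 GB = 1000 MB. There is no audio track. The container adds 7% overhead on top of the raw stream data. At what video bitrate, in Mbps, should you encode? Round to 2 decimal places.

31.48 Mbps

Budget: 4.0 GB = 32000.0 Mb.
Stream payload after overhead: 32000.0 / 1.07 = 29906.5 Mb.
15 min 50 s = 950 s
Total bitrate budget: 29906.5 Mb / 950 s = 31.481 Mbps.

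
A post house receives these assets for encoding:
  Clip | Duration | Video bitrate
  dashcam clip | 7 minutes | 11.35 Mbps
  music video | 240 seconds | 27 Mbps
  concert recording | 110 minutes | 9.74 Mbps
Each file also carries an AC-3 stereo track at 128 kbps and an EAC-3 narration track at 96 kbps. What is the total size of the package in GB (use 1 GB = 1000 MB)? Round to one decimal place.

9.6 GB

Audio total: 128 + 96 = 224 kbps = 0.224 Mbps.
dashcam clip: 11.574 Mbps × 420 s = 4861.1 Mb
music video: 27.224 Mbps × 240 s = 6533.8 Mb
concert recording: 9.964 Mbps × 6600 s = 65762.4 Mb
Total: 77157.2 Mb = 9644.7 MB.
= 9.645 GB.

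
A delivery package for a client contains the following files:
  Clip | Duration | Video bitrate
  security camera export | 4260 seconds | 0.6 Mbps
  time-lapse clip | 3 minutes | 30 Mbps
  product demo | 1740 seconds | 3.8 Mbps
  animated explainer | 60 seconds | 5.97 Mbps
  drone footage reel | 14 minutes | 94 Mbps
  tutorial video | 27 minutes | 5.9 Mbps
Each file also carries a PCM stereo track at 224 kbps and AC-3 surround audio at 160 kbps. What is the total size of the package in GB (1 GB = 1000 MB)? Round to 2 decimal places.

Audio total: 224 + 160 = 384 kbps = 0.384 Mbps.
security camera export: 0.984 Mbps × 4260 s = 4191.8 Mb
time-lapse clip: 30.384 Mbps × 180 s = 5469.1 Mb
product demo: 4.184 Mbps × 1740 s = 7280.2 Mb
animated explainer: 6.354 Mbps × 60 s = 381.2 Mb
drone footage reel: 94.384 Mbps × 840 s = 79282.6 Mb
tutorial video: 6.284 Mbps × 1620 s = 10180.1 Mb
Total: 106785.0 Mb = 13348.1 MB.
= 13.35 GB.

13.35 GB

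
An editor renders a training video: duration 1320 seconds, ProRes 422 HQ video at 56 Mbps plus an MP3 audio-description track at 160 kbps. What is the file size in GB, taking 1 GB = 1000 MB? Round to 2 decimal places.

9.27 GB

Audio: 160 kbps = 0.160 Mbps.
Total bitrate: 56 + 0.160 = 56.160 Mbps.
Stream data: 56.160 Mbps × 1320 s = 74131.2 Mb.
74,131 Mb ÷ 8 = 9,266 MB → 9.266 GB.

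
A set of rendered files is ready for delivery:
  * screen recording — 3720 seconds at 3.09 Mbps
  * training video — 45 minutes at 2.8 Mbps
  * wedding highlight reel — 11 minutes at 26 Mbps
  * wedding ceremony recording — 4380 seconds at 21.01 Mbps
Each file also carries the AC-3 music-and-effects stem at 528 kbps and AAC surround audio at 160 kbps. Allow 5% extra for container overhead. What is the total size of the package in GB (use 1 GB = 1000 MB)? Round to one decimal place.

Audio total: 528 + 160 = 688 kbps = 0.688 Mbps.
screen recording: 3.778 Mbps × 3720 s × 1.05 = 14756.9 Mb
training video: 3.488 Mbps × 2700 s × 1.05 = 9888.5 Mb
wedding highlight reel: 26.688 Mbps × 660 s × 1.05 = 18494.8 Mb
wedding ceremony recording: 21.698 Mbps × 4380 s × 1.05 = 99789.1 Mb
Total: 142929.2 Mb = 17866.2 MB.
= 17.87 GB.

17.9 GB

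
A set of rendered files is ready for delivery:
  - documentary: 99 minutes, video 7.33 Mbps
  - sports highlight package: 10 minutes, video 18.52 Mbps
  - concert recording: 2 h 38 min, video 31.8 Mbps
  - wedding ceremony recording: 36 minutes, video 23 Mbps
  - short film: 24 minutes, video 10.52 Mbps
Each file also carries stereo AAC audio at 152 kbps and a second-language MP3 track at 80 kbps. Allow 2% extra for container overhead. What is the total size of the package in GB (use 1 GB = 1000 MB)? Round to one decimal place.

54.3 GB

Audio total: 152 + 80 = 232 kbps = 0.232 Mbps.
documentary: 7.562 Mbps × 5940 s × 1.02 = 45816.6 Mb
sports highlight package: 18.752 Mbps × 600 s × 1.02 = 11476.2 Mb
concert recording: 32.032 Mbps × 9480 s × 1.02 = 309736.6 Mb
wedding ceremony recording: 23.232 Mbps × 2160 s × 1.02 = 51184.7 Mb
short film: 10.752 Mbps × 1440 s × 1.02 = 15792.5 Mb
Total: 434006.8 Mb = 54250.8 MB.
= 54.25 GB.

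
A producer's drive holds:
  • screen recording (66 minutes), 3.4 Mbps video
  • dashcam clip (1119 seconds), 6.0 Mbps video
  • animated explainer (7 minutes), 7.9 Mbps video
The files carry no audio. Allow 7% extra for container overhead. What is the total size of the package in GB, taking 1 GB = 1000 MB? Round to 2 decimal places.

screen recording: 3.400 Mbps × 3960 s × 1.07 = 14406.5 Mb
dashcam clip: 6.000 Mbps × 1119 s × 1.07 = 7184.0 Mb
animated explainer: 7.900 Mbps × 420 s × 1.07 = 3550.3 Mb
Total: 25140.7 Mb = 3142.6 MB.
= 3.143 GB.

3.14 GB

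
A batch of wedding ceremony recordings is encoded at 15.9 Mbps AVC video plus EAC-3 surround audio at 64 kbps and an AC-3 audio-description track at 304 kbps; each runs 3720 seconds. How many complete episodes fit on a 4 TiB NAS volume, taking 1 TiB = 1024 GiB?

Audio total: 64 + 304 = 368 kbps = 0.368 Mbps.
Total bitrate: 16.268 Mbps.
Per item: 16.268 Mbps × 3720 s = 60,517 Mb = 7,565 MB.
Capacity: 4 TiB = 35,184,372 Mb; 581.40 items → 581 complete.

581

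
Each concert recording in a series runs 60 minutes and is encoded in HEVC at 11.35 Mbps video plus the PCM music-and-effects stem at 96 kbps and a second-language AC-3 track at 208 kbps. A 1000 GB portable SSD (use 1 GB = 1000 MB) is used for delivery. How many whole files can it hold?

190

60 min = 3600 s
Audio total: 96 + 208 = 304 kbps = 0.304 Mbps.
Total bitrate: 11.654 Mbps.
Per item: 11.654 Mbps × 3600 s = 41,954 Mb = 5,244 MB.
Capacity: 1000 GB = 8,000,000 Mb; 190.68 items → 190 complete.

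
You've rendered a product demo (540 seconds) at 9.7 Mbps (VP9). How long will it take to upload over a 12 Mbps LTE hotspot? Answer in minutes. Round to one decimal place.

File: 9.700 Mbps × 540 s = 5238.0 Mb.
At 12 Mbps: 5238.0 / 12 = 436.5 s ≈ 7.28 minutes.

7.3 minutes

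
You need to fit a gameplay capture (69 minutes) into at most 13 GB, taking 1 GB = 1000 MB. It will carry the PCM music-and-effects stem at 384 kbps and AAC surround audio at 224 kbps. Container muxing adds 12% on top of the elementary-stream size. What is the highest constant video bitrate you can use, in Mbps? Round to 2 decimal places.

Budget: 13 GB = 104000.0 Mb.
Stream payload after overhead: 104000.0 / 1.12 = 92857.1 Mb.
69 min = 4140 s
Total bitrate budget: 92857.1 Mb / 4140 s = 22.429 Mbps.
Audio total: 384 + 224 = 608 kbps = 0.608 Mbps.
Video: 22.429 − 0.608 = 21.821 Mbps.

21.82 Mbps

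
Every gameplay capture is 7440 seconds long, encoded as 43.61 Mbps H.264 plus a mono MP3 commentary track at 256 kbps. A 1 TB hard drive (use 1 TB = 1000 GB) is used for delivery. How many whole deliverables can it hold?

24

Audio: 256 kbps = 0.256 Mbps.
Total bitrate: 43.866 Mbps.
Per item: 43.866 Mbps × 7440 s = 326,363 Mb = 40,795 MB.
Capacity: 1 TB = 8,000,000 Mb; 24.51 items → 24 complete.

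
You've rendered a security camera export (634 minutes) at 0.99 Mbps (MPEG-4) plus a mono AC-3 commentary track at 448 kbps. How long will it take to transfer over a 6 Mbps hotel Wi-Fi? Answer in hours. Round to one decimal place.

634 min = 38040 s
Audio: 448 kbps = 0.448 Mbps.
Total bitrate: 1.438 Mbps.
File: 1.438 Mbps × 38040 s = 54701.5 Mb.
At 6 Mbps: 54701.5 / 6 = 9116.9 s ≈ 2.53 hours.

2.5 hours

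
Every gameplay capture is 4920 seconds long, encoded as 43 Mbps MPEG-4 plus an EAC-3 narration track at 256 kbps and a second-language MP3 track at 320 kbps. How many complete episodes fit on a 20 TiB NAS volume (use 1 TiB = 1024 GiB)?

820

Audio total: 256 + 320 = 576 kbps = 0.576 Mbps.
Total bitrate: 43.576 Mbps.
Per item: 43.576 Mbps × 4920 s = 214,394 Mb = 26,799 MB.
Capacity: 20 TiB = 175,921,860 Mb; 820.55 items → 820 complete.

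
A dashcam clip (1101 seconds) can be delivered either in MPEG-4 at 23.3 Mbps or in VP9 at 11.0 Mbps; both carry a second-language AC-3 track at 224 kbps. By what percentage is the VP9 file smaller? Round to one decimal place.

Audio: 224 kbps = 0.224 Mbps.
MPEG-4: 23.524 Mbps × 1101 s = 25899.9 Mb = 3.237 GB.
VP9: 11.224 Mbps × 1101 s = 12357.6 Mb = 1.545 GB.
Reduction: (1 − 1.545/3.237) × 100 = 52.29%.

52.3%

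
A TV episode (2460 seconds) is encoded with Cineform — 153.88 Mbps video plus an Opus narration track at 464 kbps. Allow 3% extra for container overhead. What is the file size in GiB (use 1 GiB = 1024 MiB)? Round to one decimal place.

45.5 GiB

Audio: 464 kbps = 0.464 Mbps.
Total bitrate: 153.88 + 0.464 = 154.344 Mbps.
Stream data: 154.344 Mbps × 2460 s = 379686.2 Mb.
With 3% container overhead: ×1.03.
391,077 Mb = 48,884,603,400 bytes ÷ 1,073,741,824 = 45.53 GiB.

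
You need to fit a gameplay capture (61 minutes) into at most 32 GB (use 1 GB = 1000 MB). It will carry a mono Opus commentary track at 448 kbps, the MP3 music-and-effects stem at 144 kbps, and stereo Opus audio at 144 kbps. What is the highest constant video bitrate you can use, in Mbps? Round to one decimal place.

Budget: 32 GB = 256000.0 Mb.
61 min = 3660 s
Total bitrate budget: 256000.0 Mb / 3660 s = 69.945 Mbps.
Audio total: 448 + 144 + 144 = 736 kbps = 0.736 Mbps.
Video: 69.945 − 0.736 = 69.209 Mbps.

69.2 Mbps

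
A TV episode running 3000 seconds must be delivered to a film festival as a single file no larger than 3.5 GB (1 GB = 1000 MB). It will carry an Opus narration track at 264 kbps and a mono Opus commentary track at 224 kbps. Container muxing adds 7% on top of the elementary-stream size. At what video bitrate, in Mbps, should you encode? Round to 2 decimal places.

8.23 Mbps

Budget: 3.5 GB = 28000.0 Mb.
Stream payload after overhead: 28000.0 / 1.07 = 26168.2 Mb.
Total bitrate budget: 26168.2 Mb / 3000 s = 8.723 Mbps.
Audio total: 264 + 224 = 488 kbps = 0.488 Mbps.
Video: 8.723 − 0.488 = 8.235 Mbps.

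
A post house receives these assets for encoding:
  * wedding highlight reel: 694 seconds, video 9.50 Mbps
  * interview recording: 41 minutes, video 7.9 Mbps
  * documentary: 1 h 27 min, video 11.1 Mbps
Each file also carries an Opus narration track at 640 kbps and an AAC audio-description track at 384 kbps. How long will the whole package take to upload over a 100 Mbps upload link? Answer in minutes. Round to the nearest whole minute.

Audio total: 640 + 384 = 1024 kbps = 1.024 Mbps.
wedding highlight reel: 10.524 Mbps × 694 s = 7303.7 Mb
interview recording: 8.924 Mbps × 2460 s = 21953.0 Mb
documentary: 12.124 Mbps × 5220 s = 63287.3 Mb
Total: 92544.0 Mb = 11568.0 MB.
At 100 Mbps: 92544.0 / 100 = 925 s ≈ 15.4 minutes.

15 minutes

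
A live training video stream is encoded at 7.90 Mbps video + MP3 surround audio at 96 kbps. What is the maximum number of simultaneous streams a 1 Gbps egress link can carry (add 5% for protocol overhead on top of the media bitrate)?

Audio: 96 kbps = 0.096 Mbps.
Per-viewer media rate: 7.996 Mbps.
On the wire with 5% overhead: 8.396 Mbps.
1 Gbps = 1,000 Mbps; 1,000 / 8.396 = 119.11 → 119 viewers.

119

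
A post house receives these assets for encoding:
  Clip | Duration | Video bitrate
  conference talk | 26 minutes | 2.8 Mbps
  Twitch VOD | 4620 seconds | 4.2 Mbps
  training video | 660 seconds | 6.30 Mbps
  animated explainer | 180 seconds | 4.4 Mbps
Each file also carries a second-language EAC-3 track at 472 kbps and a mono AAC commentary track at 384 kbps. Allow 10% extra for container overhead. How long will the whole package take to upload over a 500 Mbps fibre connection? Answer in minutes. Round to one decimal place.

1.3 minutes

Audio total: 472 + 384 = 856 kbps = 0.856 Mbps.
conference talk: 3.656 Mbps × 1560 s × 1.10 = 6273.7 Mb
Twitch VOD: 5.056 Mbps × 4620 s × 1.10 = 25694.6 Mb
training video: 7.156 Mbps × 660 s × 1.10 = 5195.3 Mb
animated explainer: 5.256 Mbps × 180 s × 1.10 = 1040.7 Mb
Total: 38204.2 Mb = 4775.5 MB.
At 500 Mbps: 38204.2 / 500 = 76 s ≈ 1.27 minutes.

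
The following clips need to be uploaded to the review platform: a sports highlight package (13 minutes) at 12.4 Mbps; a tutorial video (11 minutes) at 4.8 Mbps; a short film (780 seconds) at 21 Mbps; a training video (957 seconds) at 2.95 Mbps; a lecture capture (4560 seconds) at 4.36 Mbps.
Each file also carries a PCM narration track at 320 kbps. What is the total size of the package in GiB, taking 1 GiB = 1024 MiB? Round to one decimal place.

6.3 GiB

Audio: 320 kbps = 0.320 Mbps.
sports highlight package: 12.720 Mbps × 780 s = 9921.6 Mb
tutorial video: 5.120 Mbps × 660 s = 3379.2 Mb
short film: 21.320 Mbps × 780 s = 16629.6 Mb
training video: 3.270 Mbps × 957 s = 3129.4 Mb
lecture capture: 4.680 Mbps × 4560 s = 21340.8 Mb
Total: 54400.6 Mb = 6800.1 MB.
= 6.333 GiB.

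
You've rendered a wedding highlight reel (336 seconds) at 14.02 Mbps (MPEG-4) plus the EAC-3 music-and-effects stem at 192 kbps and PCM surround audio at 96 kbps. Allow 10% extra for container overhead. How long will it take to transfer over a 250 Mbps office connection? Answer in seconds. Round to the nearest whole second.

21 seconds

Audio total: 192 + 96 = 288 kbps = 0.288 Mbps.
Total bitrate: 14.308 Mbps.
File: 14.308 Mbps × 336 s = 4807.5 Mb.
With 10% container overhead: ×1.10. → 5288.2 Mb.
At 250 Mbps: 5288.2 / 250 = 21.2 s ≈ 21.2 seconds.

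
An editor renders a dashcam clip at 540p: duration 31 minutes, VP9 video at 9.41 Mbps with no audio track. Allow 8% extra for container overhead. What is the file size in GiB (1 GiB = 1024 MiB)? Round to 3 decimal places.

31 min = 1860 s
Total bitrate: 9.41 Mbps.
Stream data: 9.410 Mbps × 1860 s = 17502.6 Mb.
With 8% container overhead: ×1.08.
18,903 Mb = 2,362,851,000 bytes ÷ 1,073,741,824 = 2.201 GiB.

2.201 GiB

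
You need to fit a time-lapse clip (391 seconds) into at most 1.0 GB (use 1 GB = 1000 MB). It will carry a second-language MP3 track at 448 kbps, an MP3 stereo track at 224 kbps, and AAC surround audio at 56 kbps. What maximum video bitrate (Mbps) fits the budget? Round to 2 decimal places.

Budget: 1.0 GB = 8000.0 Mb.
Total bitrate budget: 8000.0 Mb / 391 s = 20.460 Mbps.
Audio total: 448 + 224 + 56 = 728 kbps = 0.728 Mbps.
Video: 20.460 − 0.728 = 19.732 Mbps.

19.73 Mbps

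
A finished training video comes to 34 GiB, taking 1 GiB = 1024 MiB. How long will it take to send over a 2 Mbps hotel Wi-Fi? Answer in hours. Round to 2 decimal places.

40.56 hours

File: 34 GiB = 292057.8 Mb.
At 2 Mbps: 292057.8 / 2 = 146028.9 s ≈ 40.6 hours.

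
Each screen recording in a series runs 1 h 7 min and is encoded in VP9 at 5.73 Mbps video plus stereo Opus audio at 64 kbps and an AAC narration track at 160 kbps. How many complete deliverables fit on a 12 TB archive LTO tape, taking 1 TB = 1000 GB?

4010

1 h 7 min = 67 min = 4020 s
Audio total: 64 + 160 = 224 kbps = 0.224 Mbps.
Total bitrate: 5.954 Mbps.
Per item: 5.954 Mbps × 4020 s = 23,935 Mb = 2,992 MB.
Capacity: 12 TB = 96,000,000 Mb; 4010.85 items → 4010 complete.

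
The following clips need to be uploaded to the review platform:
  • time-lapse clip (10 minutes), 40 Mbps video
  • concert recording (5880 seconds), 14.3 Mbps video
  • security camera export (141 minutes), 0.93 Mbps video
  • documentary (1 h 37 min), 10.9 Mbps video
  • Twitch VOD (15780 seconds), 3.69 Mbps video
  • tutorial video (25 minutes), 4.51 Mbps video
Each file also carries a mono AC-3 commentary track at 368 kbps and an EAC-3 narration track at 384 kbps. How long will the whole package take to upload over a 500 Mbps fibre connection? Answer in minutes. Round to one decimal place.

9.1 minutes

Audio total: 368 + 384 = 752 kbps = 0.752 Mbps.
time-lapse clip: 40.752 Mbps × 600 s = 24451.2 Mb
concert recording: 15.052 Mbps × 5880 s = 88505.8 Mb
security camera export: 1.682 Mbps × 8460 s = 14229.7 Mb
documentary: 11.652 Mbps × 5820 s = 67814.6 Mb
Twitch VOD: 4.442 Mbps × 15780 s = 70094.8 Mb
tutorial video: 5.262 Mbps × 1500 s = 7893.0 Mb
Total: 272989.1 Mb = 34123.6 MB.
At 500 Mbps: 272989.1 / 500 = 546 s ≈ 9.1 minutes.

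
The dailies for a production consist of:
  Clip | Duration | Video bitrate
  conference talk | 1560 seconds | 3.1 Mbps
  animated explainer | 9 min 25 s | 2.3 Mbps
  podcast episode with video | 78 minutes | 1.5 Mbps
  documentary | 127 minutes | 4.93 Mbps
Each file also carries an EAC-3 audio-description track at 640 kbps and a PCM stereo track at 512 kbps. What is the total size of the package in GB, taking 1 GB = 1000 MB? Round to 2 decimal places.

Audio total: 640 + 512 = 1152 kbps = 1.152 Mbps.
conference talk: 4.252 Mbps × 1560 s = 6633.1 Mb
animated explainer: 3.452 Mbps × 565 s = 1950.4 Mb
podcast episode with video: 2.652 Mbps × 4680 s = 12411.4 Mb
documentary: 6.082 Mbps × 7620 s = 46344.8 Mb
Total: 67339.7 Mb = 8417.5 MB.
= 8.417 GB.

8.42 GB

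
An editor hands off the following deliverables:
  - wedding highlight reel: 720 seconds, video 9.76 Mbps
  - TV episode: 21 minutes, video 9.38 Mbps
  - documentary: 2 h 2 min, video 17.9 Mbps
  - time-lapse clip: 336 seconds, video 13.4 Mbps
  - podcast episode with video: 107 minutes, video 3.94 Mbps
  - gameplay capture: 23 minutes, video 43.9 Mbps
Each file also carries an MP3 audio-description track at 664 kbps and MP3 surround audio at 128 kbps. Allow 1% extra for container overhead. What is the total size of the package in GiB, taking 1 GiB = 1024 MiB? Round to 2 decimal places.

Audio total: 664 + 128 = 792 kbps = 0.792 Mbps.
wedding highlight reel: 10.552 Mbps × 720 s × 1.01 = 7673.4 Mb
TV episode: 10.172 Mbps × 1260 s × 1.01 = 12944.9 Mb
documentary: 18.692 Mbps × 7320 s × 1.01 = 138193.7 Mb
time-lapse clip: 14.192 Mbps × 336 s × 1.01 = 4816.2 Mb
podcast episode with video: 4.732 Mbps × 6420 s × 1.01 = 30683.2 Mb
gameplay capture: 44.692 Mbps × 1380 s × 1.01 = 62291.7 Mb
Total: 256603.1 Mb = 32075.4 MB.
= 29.87 GiB.

29.87 GiB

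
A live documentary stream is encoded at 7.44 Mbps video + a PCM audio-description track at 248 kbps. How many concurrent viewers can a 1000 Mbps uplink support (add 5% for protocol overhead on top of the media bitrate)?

123

Audio: 248 kbps = 0.248 Mbps.
Per-viewer media rate: 7.688 Mbps.
On the wire with 5% overhead: 8.072 Mbps.
1000 Mbps = 1,000 Mbps; 1,000 / 8.072 = 123.88 → 123 viewers.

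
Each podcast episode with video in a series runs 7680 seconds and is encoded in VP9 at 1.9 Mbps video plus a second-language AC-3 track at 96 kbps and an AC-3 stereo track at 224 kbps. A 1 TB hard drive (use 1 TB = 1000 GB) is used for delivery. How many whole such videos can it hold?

Audio total: 96 + 224 = 320 kbps = 0.320 Mbps.
Total bitrate: 2.220 Mbps.
Per item: 2.220 Mbps × 7680 s = 17,050 Mb = 2,131 MB.
Capacity: 1 TB = 8,000,000 Mb; 469.22 items → 469 complete.

469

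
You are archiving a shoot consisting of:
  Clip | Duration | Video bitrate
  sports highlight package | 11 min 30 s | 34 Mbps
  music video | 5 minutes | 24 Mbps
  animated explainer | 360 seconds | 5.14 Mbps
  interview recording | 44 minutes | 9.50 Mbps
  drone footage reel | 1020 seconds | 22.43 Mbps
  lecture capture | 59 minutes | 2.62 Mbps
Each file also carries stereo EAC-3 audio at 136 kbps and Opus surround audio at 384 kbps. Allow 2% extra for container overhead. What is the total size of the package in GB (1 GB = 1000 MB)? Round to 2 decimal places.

Audio total: 136 + 384 = 520 kbps = 0.520 Mbps.
sports highlight package: 34.520 Mbps × 690 s × 1.02 = 24295.2 Mb
music video: 24.520 Mbps × 300 s × 1.02 = 7503.1 Mb
animated explainer: 5.660 Mbps × 360 s × 1.02 = 2078.4 Mb
interview recording: 10.020 Mbps × 2640 s × 1.02 = 26981.9 Mb
drone footage reel: 22.950 Mbps × 1020 s × 1.02 = 23877.2 Mb
lecture capture: 3.140 Mbps × 3540 s × 1.02 = 11337.9 Mb
Total: 96073.6 Mb = 12009.2 MB.
= 12.01 GB.

12.01 GB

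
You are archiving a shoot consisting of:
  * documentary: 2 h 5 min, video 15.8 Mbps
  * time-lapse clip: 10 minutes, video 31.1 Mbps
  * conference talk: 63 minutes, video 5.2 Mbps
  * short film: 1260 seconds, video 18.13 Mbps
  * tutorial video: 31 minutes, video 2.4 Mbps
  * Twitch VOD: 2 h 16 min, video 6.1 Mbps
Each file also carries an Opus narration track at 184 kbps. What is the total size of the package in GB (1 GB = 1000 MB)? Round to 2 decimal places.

29.77 GB

Audio: 184 kbps = 0.184 Mbps.
documentary: 15.984 Mbps × 7500 s = 119880.0 Mb
time-lapse clip: 31.284 Mbps × 600 s = 18770.4 Mb
conference talk: 5.384 Mbps × 3780 s = 20351.5 Mb
short film: 18.314 Mbps × 1260 s = 23075.6 Mb
tutorial video: 2.584 Mbps × 1860 s = 4806.2 Mb
Twitch VOD: 6.284 Mbps × 8160 s = 51277.4 Mb
Total: 238161.2 Mb = 29770.2 MB.
= 29.77 GB.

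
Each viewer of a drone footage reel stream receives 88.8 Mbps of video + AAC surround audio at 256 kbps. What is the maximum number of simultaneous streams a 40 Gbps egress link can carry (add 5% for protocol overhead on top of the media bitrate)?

Audio: 256 kbps = 0.256 Mbps.
Per-viewer media rate: 89.056 Mbps.
On the wire with 5% overhead: 93.509 Mbps.
40 Gbps = 40,000 Mbps; 40,000 / 93.509 = 427.77 → 427 viewers.

427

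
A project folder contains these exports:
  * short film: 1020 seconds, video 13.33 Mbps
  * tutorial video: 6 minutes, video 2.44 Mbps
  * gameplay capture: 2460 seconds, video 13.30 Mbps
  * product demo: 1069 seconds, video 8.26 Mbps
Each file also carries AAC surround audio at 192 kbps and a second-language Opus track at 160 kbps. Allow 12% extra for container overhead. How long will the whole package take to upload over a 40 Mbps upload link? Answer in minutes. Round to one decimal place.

27.0 minutes

Audio total: 192 + 160 = 352 kbps = 0.352 Mbps.
short film: 13.682 Mbps × 1020 s × 1.12 = 15630.3 Mb
tutorial video: 2.792 Mbps × 360 s × 1.12 = 1125.7 Mb
gameplay capture: 13.652 Mbps × 2460 s × 1.12 = 37614.0 Mb
product demo: 8.612 Mbps × 1069 s × 1.12 = 10311.0 Mb
Total: 64681.0 Mb = 8085.1 MB.
At 40 Mbps: 64681.0 / 40 = 1617 s ≈ 27 minutes.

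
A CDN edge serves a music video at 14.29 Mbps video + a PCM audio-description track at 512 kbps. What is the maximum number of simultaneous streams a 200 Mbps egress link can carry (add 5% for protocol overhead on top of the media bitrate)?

12

Audio: 512 kbps = 0.512 Mbps.
Per-viewer media rate: 14.802 Mbps.
On the wire with 5% overhead: 15.542 Mbps.
200 Mbps = 200.0 Mbps; 200.0 / 15.542 = 12.87 → 12 viewers.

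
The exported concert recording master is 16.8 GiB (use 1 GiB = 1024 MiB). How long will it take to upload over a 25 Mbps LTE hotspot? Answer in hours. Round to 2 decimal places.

1.60 hours

File: 16.8 GiB = 144310.9 Mb.
At 25 Mbps: 144310.9 / 25 = 5772.4 s ≈ 1.6 hours.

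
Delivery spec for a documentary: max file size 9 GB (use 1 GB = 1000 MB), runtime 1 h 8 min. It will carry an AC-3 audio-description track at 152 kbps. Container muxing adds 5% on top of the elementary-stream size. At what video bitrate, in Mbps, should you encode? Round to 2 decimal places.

Budget: 9 GB = 72000.0 Mb.
Stream payload after overhead: 72000.0 / 1.05 = 68571.4 Mb.
1 h 8 min = 68 min = 4080 s
Total bitrate budget: 68571.4 Mb / 4080 s = 16.807 Mbps.
Audio: 152 kbps = 0.152 Mbps.
Video: 16.807 − 0.152 = 16.655 Mbps.

16.65 Mbps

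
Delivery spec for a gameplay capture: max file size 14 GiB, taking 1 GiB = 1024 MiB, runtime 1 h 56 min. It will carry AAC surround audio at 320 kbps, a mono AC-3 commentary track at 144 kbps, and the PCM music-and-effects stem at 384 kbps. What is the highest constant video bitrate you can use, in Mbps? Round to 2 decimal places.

16.43 Mbps

Budget: 14 GiB = 120259.1 Mb.
1 h 56 min = 116 min = 6960 s
Total bitrate budget: 120259.1 Mb / 6960 s = 17.279 Mbps.
Audio total: 320 + 144 + 384 = 848 kbps = 0.848 Mbps.
Video: 17.279 − 0.848 = 16.431 Mbps.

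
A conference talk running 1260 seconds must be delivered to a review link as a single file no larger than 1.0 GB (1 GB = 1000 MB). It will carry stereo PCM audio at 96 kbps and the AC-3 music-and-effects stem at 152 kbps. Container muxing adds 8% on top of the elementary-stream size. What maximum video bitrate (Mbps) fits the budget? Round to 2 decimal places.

5.63 Mbps

Budget: 1.0 GB = 8000.0 Mb.
Stream payload after overhead: 8000.0 / 1.08 = 7407.4 Mb.
Total bitrate budget: 7407.4 Mb / 1260 s = 5.879 Mbps.
Audio total: 96 + 152 = 248 kbps = 0.248 Mbps.
Video: 5.879 − 0.248 = 5.631 Mbps.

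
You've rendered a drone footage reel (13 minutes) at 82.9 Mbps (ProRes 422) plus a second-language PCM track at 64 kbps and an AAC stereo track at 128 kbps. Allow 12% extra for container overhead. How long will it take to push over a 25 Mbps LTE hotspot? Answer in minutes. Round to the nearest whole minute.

13 min = 780 s
Audio total: 64 + 128 = 192 kbps = 0.192 Mbps.
Total bitrate: 83.092 Mbps.
File: 83.092 Mbps × 780 s = 64811.8 Mb.
With 12% container overhead: ×1.12. → 72589.2 Mb.
At 25 Mbps: 72589.2 / 25 = 2903.6 s ≈ 48.4 minutes.

48 minutes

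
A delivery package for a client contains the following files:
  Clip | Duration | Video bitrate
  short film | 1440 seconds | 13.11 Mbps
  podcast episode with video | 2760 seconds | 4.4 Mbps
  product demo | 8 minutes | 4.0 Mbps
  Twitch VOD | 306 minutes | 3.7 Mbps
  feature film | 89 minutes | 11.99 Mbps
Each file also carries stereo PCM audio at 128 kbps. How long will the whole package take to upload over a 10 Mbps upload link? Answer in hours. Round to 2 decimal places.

Audio: 128 kbps = 0.128 Mbps.
short film: 13.238 Mbps × 1440 s = 19062.7 Mb
podcast episode with video: 4.528 Mbps × 2760 s = 12497.3 Mb
product demo: 4.128 Mbps × 480 s = 1981.4 Mb
Twitch VOD: 3.828 Mbps × 18360 s = 70282.1 Mb
feature film: 12.118 Mbps × 5340 s = 64710.1 Mb
Total: 168533.6 Mb = 21066.7 MB.
At 10 Mbps: 168533.6 / 10 = 16853 s ≈ 4.68 hours.

4.68 hours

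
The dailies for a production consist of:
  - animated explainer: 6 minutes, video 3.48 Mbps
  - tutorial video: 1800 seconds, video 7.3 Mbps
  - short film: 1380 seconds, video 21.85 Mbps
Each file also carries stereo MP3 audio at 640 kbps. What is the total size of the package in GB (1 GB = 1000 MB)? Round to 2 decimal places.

5.85 GB

Audio: 640 kbps = 0.640 Mbps.
animated explainer: 4.120 Mbps × 360 s = 1483.2 Mb
tutorial video: 7.940 Mbps × 1800 s = 14292.0 Mb
short film: 22.490 Mbps × 1380 s = 31036.2 Mb
Total: 46811.4 Mb = 5851.4 MB.
= 5.851 GB.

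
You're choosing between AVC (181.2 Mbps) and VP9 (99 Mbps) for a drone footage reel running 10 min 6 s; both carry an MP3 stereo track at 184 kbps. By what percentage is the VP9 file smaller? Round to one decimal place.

10 min 6 s = 606 s
Audio: 184 kbps = 0.184 Mbps.
AVC: 181.384 Mbps × 606 s = 109918.7 Mb = 12.796 GiB.
VP9: 99.184 Mbps × 606 s = 60105.5 Mb = 6.997 GiB.
Reduction: (1 − 6.997/12.796) × 100 = 45.32%.

45.3%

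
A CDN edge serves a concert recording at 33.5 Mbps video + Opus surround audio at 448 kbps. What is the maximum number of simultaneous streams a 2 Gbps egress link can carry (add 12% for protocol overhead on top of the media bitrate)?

52

Audio: 448 kbps = 0.448 Mbps.
Per-viewer media rate: 33.948 Mbps.
On the wire with 12% overhead: 38.022 Mbps.
2 Gbps = 2,000 Mbps; 2,000 / 38.022 = 52.60 → 52 viewers.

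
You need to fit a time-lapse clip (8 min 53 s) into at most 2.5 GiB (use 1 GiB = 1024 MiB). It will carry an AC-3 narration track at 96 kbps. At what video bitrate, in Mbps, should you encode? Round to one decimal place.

40.2 Mbps

Budget: 2.5 GiB = 21474.8 Mb.
8 min 53 s = 533 s
Total bitrate budget: 21474.8 Mb / 533 s = 40.290 Mbps.
Audio: 96 kbps = 0.096 Mbps.
Video: 40.290 − 0.096 = 40.194 Mbps.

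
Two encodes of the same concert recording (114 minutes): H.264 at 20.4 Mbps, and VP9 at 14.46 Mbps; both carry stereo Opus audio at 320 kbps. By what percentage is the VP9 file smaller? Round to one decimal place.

114 min = 6840 s
Audio: 320 kbps = 0.320 Mbps.
H.264: 20.720 Mbps × 6840 s = 141724.8 Mb = 16.499 GiB.
VP9: 14.780 Mbps × 6840 s = 101095.2 Mb = 11.769 GiB.
Reduction: (1 − 11.769/16.499) × 100 = 28.67%.

28.7%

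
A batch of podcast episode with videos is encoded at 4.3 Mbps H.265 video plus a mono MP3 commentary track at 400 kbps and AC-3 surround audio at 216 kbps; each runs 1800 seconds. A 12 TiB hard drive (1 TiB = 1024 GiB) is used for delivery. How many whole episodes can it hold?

Audio total: 400 + 216 = 616 kbps = 0.616 Mbps.
Total bitrate: 4.916 Mbps.
Per item: 4.916 Mbps × 1800 s = 8,849 Mb = 1,106 MB.
Capacity: 12 TiB = 105,553,116 Mb; 11928.52 items → 11928 complete.

11928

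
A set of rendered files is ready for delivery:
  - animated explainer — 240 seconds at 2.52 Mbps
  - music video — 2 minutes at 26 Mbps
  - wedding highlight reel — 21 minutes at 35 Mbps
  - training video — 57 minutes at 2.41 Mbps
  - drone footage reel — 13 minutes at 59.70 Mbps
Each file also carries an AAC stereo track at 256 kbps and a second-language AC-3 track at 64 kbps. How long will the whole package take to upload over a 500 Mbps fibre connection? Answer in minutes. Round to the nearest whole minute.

3 minutes

Audio total: 256 + 64 = 320 kbps = 0.320 Mbps.
animated explainer: 2.840 Mbps × 240 s = 681.6 Mb
music video: 26.320 Mbps × 120 s = 3158.4 Mb
wedding highlight reel: 35.320 Mbps × 1260 s = 44503.2 Mb
training video: 2.730 Mbps × 3420 s = 9336.6 Mb
drone footage reel: 60.020 Mbps × 780 s = 46815.6 Mb
Total: 104495.4 Mb = 13061.9 MB.
At 500 Mbps: 104495.4 / 500 = 209 s ≈ 3.48 minutes.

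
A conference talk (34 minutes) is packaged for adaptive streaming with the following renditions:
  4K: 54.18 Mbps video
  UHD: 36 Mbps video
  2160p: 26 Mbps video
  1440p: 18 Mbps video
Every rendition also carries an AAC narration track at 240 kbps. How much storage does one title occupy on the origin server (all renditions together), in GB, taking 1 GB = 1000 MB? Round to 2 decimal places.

34.46 GB

34 min = 2040 s
Audio: 240 kbps = 0.240 Mbps.
Sum of rendition bitrates: (54.18+0.240) + (36+0.240) + (26+0.240) + (18+0.240) = 135.140 Mbps.
× 2040 s = 275,686 Mb = 34,461 MB = 34.46 GB.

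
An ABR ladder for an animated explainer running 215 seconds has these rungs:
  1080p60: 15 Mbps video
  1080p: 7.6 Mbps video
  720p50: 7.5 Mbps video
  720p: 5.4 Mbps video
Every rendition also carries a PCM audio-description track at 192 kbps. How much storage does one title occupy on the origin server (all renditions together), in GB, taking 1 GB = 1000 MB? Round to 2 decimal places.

Audio: 192 kbps = 0.192 Mbps.
Sum of rendition bitrates: (15+0.192) + (7.6+0.192) + (7.5+0.192) + (5.4+0.192) = 36.268 Mbps.
× 215 s = 7,798 Mb = 974.7 MB = 0.9747 GB.

0.97 GB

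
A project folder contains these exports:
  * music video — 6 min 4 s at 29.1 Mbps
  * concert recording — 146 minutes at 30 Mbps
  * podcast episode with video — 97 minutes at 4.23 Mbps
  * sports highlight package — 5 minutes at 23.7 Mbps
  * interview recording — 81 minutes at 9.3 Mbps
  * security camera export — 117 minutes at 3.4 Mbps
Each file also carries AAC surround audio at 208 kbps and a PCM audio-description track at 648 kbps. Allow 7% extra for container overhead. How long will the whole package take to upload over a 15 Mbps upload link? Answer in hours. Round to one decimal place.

Audio total: 208 + 648 = 856 kbps = 0.856 Mbps.
music video: 29.956 Mbps × 364 s × 1.07 = 11667.3 Mb
concert recording: 30.856 Mbps × 8760 s × 1.07 = 289219.5 Mb
podcast episode with video: 5.086 Mbps × 5820 s × 1.07 = 31672.6 Mb
sports highlight package: 24.556 Mbps × 300 s × 1.07 = 7882.5 Mb
interview recording: 10.156 Mbps × 4860 s × 1.07 = 52813.2 Mb
security camera export: 4.256 Mbps × 7020 s × 1.07 = 31968.5 Mb
Total: 425223.5 Mb = 53152.9 MB.
At 15 Mbps: 425223.5 / 15 = 28348 s ≈ 7.87 hours.

7.9 hours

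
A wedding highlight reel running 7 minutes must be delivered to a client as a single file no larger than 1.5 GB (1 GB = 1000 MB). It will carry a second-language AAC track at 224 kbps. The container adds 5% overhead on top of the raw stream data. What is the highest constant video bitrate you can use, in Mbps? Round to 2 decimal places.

Budget: 1.5 GB = 12000.0 Mb.
Stream payload after overhead: 12000.0 / 1.05 = 11428.6 Mb.
7 min = 420 s
Total bitrate budget: 11428.6 Mb / 420 s = 27.211 Mbps.
Audio: 224 kbps = 0.224 Mbps.
Video: 27.211 − 0.224 = 26.987 Mbps.

26.99 Mbps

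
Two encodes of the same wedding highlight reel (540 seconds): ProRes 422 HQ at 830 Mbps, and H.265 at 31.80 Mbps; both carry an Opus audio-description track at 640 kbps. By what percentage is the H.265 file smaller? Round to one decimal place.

Audio: 640 kbps = 0.640 Mbps.
ProRes 422 HQ: 830.640 Mbps × 540 s = 448545.6 Mb = 56.068 GB.
H.265: 32.440 Mbps × 540 s = 17517.6 Mb = 2.190 GB.
Reduction: (1 − 2.190/56.068) × 100 = 96.09%.

96.1%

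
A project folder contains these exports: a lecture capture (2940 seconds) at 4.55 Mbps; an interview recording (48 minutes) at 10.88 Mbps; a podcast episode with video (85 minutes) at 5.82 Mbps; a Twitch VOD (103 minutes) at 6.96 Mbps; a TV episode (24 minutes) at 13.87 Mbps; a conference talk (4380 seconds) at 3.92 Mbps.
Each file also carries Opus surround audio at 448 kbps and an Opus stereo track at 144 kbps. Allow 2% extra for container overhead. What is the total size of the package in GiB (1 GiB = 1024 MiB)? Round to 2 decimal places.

Audio total: 448 + 144 = 592 kbps = 0.592 Mbps.
lecture capture: 5.142 Mbps × 2940 s × 1.02 = 15419.8 Mb
interview recording: 11.472 Mbps × 2880 s × 1.02 = 33700.1 Mb
podcast episode with video: 6.412 Mbps × 5100 s × 1.02 = 33355.2 Mb
Twitch VOD: 7.552 Mbps × 6180 s × 1.02 = 47604.8 Mb
TV episode: 14.462 Mbps × 1440 s × 1.02 = 21241.8 Mb
conference talk: 4.512 Mbps × 4380 s × 1.02 = 20157.8 Mb
Total: 171479.6 Mb = 21434.9 MB.
= 19.96 GiB.

19.96 GiB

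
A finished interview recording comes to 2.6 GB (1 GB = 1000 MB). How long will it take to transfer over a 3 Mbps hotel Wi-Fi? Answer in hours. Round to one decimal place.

1.9 hours

File: 2.6 GB = 20800.0 Mb.
At 3 Mbps: 20800.0 / 3 = 6933.3 s ≈ 1.93 hours.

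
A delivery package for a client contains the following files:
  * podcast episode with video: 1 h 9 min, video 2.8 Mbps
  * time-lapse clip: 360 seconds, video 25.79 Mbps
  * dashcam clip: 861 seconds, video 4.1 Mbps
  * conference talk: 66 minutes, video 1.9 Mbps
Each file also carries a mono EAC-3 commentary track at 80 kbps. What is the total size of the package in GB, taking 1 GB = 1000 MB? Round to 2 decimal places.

4.08 GB

Audio: 80 kbps = 0.080 Mbps.
podcast episode with video: 2.880 Mbps × 4140 s = 11923.2 Mb
time-lapse clip: 25.870 Mbps × 360 s = 9313.2 Mb
dashcam clip: 4.180 Mbps × 861 s = 3599.0 Mb
conference talk: 1.980 Mbps × 3960 s = 7840.8 Mb
Total: 32676.2 Mb = 4084.5 MB.
= 4.085 GB.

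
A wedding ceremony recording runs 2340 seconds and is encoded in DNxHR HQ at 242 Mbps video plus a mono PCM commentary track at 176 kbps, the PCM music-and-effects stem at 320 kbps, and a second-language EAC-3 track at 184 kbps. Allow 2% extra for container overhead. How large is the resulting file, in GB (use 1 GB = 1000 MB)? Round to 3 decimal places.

Audio total: 176 + 320 + 184 = 680 kbps = 0.680 Mbps.
Total bitrate: 242 + 0.680 = 242.680 Mbps.
Stream data: 242.680 Mbps × 2340 s = 567871.2 Mb.
With 2% container overhead: ×1.02.
579,229 Mb ÷ 8 = 72,404 MB → 72.40 GB.

72.404 GB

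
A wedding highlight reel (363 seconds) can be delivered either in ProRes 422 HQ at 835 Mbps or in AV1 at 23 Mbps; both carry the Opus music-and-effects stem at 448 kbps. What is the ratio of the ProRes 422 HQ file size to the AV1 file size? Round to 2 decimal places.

35.63

Audio: 448 kbps = 0.448 Mbps.
ProRes 422 HQ: 835.448 Mbps × 363 s = 303267.6 Mb = 37.908 GB.
AV1: 23.448 Mbps × 363 s = 8511.6 Mb = 1.064 GB.
Ratio: 37.908 / 1.064 = 35.630.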